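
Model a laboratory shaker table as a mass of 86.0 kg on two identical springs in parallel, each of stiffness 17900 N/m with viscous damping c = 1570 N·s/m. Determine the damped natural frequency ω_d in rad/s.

Parallel springs add: k_eq = 2 × 17900 = 35800 N/m.
ω_n = √(k_eq/m) = √(35800/86.0) = 20.40 rad/s.
Critical damping c_c = 2√(k_eq·m) = 2√(35800 × 86.0) = 3509 N·s/m, so ζ = c/c_c = 1570/3509 = 0.4474.
ω_d = ω_n√(1 − ζ²) = 20.40 × √(1 − 0.200) = 18.25 rad/s.

18.2 rad/s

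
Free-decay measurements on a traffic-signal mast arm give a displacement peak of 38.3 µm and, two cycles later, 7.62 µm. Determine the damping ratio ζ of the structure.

Logarithmic decrement δ = (1/n)·ln(x₀/x_n) = (1/2)·ln(38.3/7.62) = (1/2)·ln(5.026) = 0.8073.
ζ = δ/√(4π² + δ²) = 0.8073/√(39.48 + 0.652) = 0.8073/6.335 = 0.1274.

0.127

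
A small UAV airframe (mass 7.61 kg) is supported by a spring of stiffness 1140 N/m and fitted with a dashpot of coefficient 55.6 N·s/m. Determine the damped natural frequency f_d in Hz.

1.86 Hz

ω_n = √(k/m) = √(1140/7.61) = 12.24 rad/s.
Critical damping c_c = 2√(k·m) = 2√(1140 × 7.61) = 186.3 N·s/m, so ζ = c/c_c = 55.6/186.3 = 0.2985.
ω_d = ω_n√(1 − ζ²) = 12.24 × √(1 − 0.0891) = 11.68 rad/s.
f_d = ω_d/(2π) = 1.859 Hz.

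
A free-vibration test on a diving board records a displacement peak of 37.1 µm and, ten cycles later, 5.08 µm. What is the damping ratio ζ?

0.0316

Logarithmic decrement δ = (1/n)·ln(x₀/x_n) = (1/10)·ln(37.1/5.08) = (1/10)·ln(7.303) = 0.1988.
ζ = δ/√(4π² + δ²) = 0.1988/√(39.48 + 0.0395) = 0.1988/6.286 = 0.03163.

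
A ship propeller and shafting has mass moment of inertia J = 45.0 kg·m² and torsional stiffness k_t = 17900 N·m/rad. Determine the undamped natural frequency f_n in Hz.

ω_n = √(k_t/J) = √(17900/45.0) = √397.8 = 19.94 rad/s.
f_n = ω_n/(2π) = 19.94/6.283 = 3.174 Hz.

3.17 Hz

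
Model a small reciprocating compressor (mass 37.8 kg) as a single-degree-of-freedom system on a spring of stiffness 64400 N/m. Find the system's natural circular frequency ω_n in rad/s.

ω_n = √(k/m) = √(64400/37.8) = √1704 = 41.28 rad/s.

41.3 rad/s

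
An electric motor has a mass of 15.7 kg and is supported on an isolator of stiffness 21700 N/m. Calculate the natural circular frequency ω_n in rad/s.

ω_n = √(k/m) = √(21700/15.7) = √1382 = 37.18 rad/s.

37.2 rad/s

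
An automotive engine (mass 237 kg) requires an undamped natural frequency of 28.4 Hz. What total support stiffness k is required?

7550000 N/m

ω_n = 2πf_n = 2π × 28.4 = 178.4 rad/s.
k = m·ω_n² = 237 × 178.4² = 237 × 31840 = 7546000 N/m.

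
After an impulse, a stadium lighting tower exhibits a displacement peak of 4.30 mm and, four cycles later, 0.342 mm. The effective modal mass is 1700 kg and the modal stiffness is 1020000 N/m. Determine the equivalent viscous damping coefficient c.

8350 N·s/m

Logarithmic decrement δ = (1/n)·ln(x₀/x_n) = (1/4)·ln(4.30/0.342) = (1/4)·ln(12.57) = 0.6329.
ζ = δ/√(4π² + δ²) = 0.6329/√(39.48 + 0.401) = 0.6329/6.315 = 0.1002.
c = ζ · 2√(km) = 0.1002 × 2√(1020000 × 1700) = 0.1002 × 83280 = 8347 N·s/m.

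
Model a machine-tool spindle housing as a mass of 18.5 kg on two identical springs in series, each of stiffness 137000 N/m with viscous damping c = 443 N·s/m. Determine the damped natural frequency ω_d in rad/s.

Series springs: 1/k_eq = 2/137000, so k_eq = 137000/2 = 68500 N/m.
ω_n = √(k_eq/m) = √(68500/18.5) = 60.85 rad/s.
Critical damping c_c = 2√(k_eq·m) = 2√(68500 × 18.5) = 2251 N·s/m, so ζ = c/c_c = 443/2251 = 0.1968.
ω_d = ω_n√(1 − ζ²) = 60.85 × √(1 − 0.0387) = 59.66 rad/s.

59.7 rad/s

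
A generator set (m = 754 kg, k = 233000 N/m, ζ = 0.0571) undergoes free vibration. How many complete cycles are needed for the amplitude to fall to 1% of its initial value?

Logarithmic decrement δ = 2πζ/√(1 − ζ²) = 2π × 0.05710/√(1 − 0.00326) = 0.3594.
x_n/x₀ = e^(−nδ) ≤ 0.01; take ln: n ≥ ln(1/0.01)/δ = 4.605/0.3594 = 12.82.
So 13 complete cycles are required.

13 cycles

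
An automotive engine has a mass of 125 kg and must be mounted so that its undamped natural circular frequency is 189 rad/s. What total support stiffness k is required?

4470000 N/m

k = m·ω_n² = 125 × 189.0² = 125 × 35720 = 4465000 N/m.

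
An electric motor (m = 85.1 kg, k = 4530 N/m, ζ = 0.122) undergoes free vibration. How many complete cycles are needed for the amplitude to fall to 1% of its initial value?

Logarithmic decrement δ = 2πζ/√(1 − ζ²) = 2π × 0.1220/√(1 − 0.0149) = 0.7723.
x_n/x₀ = e^(−nδ) ≤ 0.01; take ln: n ≥ ln(1/0.01)/δ = 4.605/0.7723 = 5.963.
So 6 complete cycles are required.

6 cycles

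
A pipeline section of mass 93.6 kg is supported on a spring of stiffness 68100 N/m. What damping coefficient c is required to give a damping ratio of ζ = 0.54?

2730 N·s/m

c_c = 2√(k·m) = 2√(68100 × 93.6) = 5049 N·s/m.
c = ζ·c_c = 0.54 × 5049 = 2727 N·s/m.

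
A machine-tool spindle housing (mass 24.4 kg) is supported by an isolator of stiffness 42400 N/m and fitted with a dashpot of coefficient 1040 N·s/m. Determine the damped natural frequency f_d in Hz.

ω_n = √(k/m) = √(42400/24.4) = 41.69 rad/s.
Critical damping c_c = 2√(k·m) = 2√(42400 × 24.4) = 2034 N·s/m, so ζ = c/c_c = 1040/2034 = 0.5112.
ω_d = ω_n√(1 − ζ²) = 41.69 × √(1 − 0.261) = 35.83 rad/s.
f_d = ω_d/(2π) = 5.702 Hz.

5.70 Hz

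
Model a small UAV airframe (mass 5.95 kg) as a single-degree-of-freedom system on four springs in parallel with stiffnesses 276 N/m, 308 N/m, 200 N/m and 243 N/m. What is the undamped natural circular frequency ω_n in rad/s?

13.1 rad/s

Parallel springs add: k_eq = 276 + 308 + 200 + 243 = 1027 N/m.
ω_n = √(k_eq/m) = √(1027/5.95) = √172.6 = 13.14 rad/s.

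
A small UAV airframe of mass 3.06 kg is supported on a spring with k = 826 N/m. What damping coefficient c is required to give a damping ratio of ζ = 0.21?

21.1 N·s/m

c_c = 2√(k·m) = 2√(826.0 × 3.06) = 100.5 N·s/m.
c = ζ·c_c = 0.21 × 100.5 = 21.12 N·s/m.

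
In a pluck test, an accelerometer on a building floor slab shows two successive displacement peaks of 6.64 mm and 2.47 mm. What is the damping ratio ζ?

Logarithmic decrement δ = (1/n)·ln(x₀/x_n) = (1/1)·ln(6.64/2.47) = (1/1)·ln(2.688) = 0.9889.
ζ = δ/√(4π² + δ²) = 0.9889/√(39.48 + 0.978) = 0.9889/6.361 = 0.1555.

0.155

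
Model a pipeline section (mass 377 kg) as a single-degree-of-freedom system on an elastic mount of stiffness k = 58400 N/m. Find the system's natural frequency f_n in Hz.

1.98 Hz

ω_n = √(k/m) = √(58400/377) = √154.9 = 12.45 rad/s.
f_n = ω_n/(2π) = 12.45/6.283 = 1.981 Hz.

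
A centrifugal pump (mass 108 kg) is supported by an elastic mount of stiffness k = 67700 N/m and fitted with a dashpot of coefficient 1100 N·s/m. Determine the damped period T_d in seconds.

0.256 s

ω_n = √(k/m) = √(67700/108) = 25.04 rad/s.
Critical damping c_c = 2√(k·m) = 2√(67700 × 108) = 5408 N·s/m, so ζ = c/c_c = 1100/5408 = 0.2034.
ω_d = ω_n√(1 − ζ²) = 25.04 × √(1 − 0.0414) = 24.51 rad/s.
T_d = 2π/ω_d = 0.2563 s.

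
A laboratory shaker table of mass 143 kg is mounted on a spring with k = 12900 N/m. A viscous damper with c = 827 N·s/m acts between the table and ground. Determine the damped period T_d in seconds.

0.695 s

ω_n = √(k/m) = √(12900/143) = 9.498 rad/s.
Critical damping c_c = 2√(k·m) = 2√(12900 × 143) = 2716 N·s/m, so ζ = c/c_c = 827/2716 = 0.3044.
ω_d = ω_n√(1 − ζ²) = 9.498 × √(1 − 0.0927) = 9.047 rad/s.
T_d = 2π/ω_d = 0.6945 s.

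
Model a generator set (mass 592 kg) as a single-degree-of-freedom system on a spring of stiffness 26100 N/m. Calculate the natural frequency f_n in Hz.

1.06 Hz

ω_n = √(k/m) = √(26100/592) = √44.09 = 6.640 rad/s.
f_n = ω_n/(2π) = 6.640/6.283 = 1.057 Hz.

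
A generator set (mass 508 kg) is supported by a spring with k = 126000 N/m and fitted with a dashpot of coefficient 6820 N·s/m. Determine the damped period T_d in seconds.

ω_n = √(k/m) = √(126000/508) = 15.75 rad/s.
Critical damping c_c = 2√(k·m) = 2√(126000 × 508) = 16000 N·s/m, so ζ = c/c_c = 6820/16000 = 0.4262.
ω_d = ω_n√(1 − ζ²) = 15.75 × √(1 − 0.182) = 14.25 rad/s.
T_d = 2π/ω_d = 0.4410 s.

0.441 s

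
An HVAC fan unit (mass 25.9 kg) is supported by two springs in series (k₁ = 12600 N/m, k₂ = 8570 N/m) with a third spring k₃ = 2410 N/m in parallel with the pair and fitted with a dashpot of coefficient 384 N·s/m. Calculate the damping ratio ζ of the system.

0.435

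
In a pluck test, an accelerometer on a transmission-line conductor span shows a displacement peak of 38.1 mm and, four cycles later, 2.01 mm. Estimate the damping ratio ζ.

Logarithmic decrement δ = (1/n)·ln(x₀/x_n) = (1/4)·ln(38.1/2.01) = (1/4)·ln(18.96) = 0.7355.
ζ = δ/√(4π² + δ²) = 0.7355/√(39.48 + 0.541) = 0.7355/6.326 = 0.1163.

0.116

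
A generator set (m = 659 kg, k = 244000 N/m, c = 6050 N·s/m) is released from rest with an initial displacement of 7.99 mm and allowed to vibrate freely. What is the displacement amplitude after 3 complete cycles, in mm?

ζ = c/(2√(km)) = 6050/(2√(244000 × 659)) = 6050/25360 = 0.2386.
Logarithmic decrement δ = 2πζ/√(1 − ζ²) = 2π × 0.2386/√(1 − 0.0569) = 1.543.
After n cycles, x_n/x₀ = e^(−nδ), so x_3 = 7.99 × e^(−3 × 1.543) = 7.99 × 0.009752 = 0.07791 mm.

0.0779 mm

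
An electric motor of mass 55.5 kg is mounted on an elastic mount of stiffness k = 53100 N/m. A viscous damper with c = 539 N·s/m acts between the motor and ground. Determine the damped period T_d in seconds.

0.206 s

ω_n = √(k/m) = √(53100/55.5) = 30.93 rad/s.
Critical damping c_c = 2√(k·m) = 2√(53100 × 55.5) = 3433 N·s/m, so ζ = c/c_c = 539/3433 = 0.1570.
ω_d = ω_n√(1 − ζ²) = 30.93 × √(1 − 0.0246) = 30.55 rad/s.
T_d = 2π/ω_d = 0.2057 s.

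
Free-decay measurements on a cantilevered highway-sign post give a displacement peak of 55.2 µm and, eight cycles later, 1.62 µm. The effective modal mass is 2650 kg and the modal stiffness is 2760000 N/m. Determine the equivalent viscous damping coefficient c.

Logarithmic decrement δ = (1/n)·ln(x₀/x_n) = (1/8)·ln(55.2/1.62) = (1/8)·ln(34.07) = 0.4411.
ζ = δ/√(4π² + δ²) = 0.4411/√(39.48 + 0.195) = 0.4411/6.299 = 0.07003.
c = ζ · 2√(km) = 0.07003 × 2√(2760000 × 2650) = 0.07003 × 171000 = 11980 N·s/m.

12000 N·s/m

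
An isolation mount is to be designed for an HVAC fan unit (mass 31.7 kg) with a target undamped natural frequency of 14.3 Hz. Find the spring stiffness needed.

256000 N/m

ω_n = 2πf_n = 2π × 14.3 = 89.85 rad/s.
k = m·ω_n² = 31.7 × 89.85² = 31.7 × 8073 = 255900 N/m.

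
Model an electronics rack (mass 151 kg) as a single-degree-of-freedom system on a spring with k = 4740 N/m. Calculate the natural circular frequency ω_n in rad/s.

5.60 rad/s

ω_n = √(k/m) = √(4740/151) = √31.39 = 5.603 rad/s.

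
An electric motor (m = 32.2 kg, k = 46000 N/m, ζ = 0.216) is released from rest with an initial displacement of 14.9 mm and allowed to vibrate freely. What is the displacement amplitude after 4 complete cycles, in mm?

0.0574 mm

Logarithmic decrement δ = 2πζ/√(1 − ζ²) = 2π × 0.2160/√(1 − 0.0467) = 1.390.
After n cycles, x_n/x₀ = e^(−nδ), so x_4 = 14.9 × e^(−4 × 1.390) = 14.9 × 0.003849 = 0.05735 mm.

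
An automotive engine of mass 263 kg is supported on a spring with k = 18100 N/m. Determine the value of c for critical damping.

c_c = 2√(k·m) = 2√(18100 × 263) = 2 × 2182 = 4364 N·s/m.

4360 N·s/m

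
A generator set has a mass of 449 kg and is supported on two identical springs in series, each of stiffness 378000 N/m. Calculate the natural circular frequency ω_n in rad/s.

20.5 rad/s

Series springs: 1/k_eq = 2/378000, so k_eq = 378000/2 = 189000 N/m.
ω_n = √(k_eq/m) = √(189000/449) = √420.9 = 20.52 rad/s.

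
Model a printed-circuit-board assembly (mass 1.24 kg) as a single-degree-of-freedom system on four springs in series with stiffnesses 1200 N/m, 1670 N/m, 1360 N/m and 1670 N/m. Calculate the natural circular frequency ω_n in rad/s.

17.1 rad/s

Series springs: 1/k_eq = 1/1200 + 1/1670 + 1/1360 + 1/1670 = 0.002766, so k_eq = 361.5 N/m.
ω_n = √(k_eq/m) = √(361.5/1.24) = √291.5 = 17.07 rad/s.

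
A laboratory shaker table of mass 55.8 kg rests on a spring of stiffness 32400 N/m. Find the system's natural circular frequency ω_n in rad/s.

ω_n = √(k/m) = √(32400/55.8) = √580.6 = 24.10 rad/s.

24.1 rad/s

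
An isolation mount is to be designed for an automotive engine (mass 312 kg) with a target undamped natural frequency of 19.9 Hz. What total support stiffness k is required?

ω_n = 2πf_n = 2π × 19.9 = 125.0 rad/s.
k = m·ω_n² = 312 × 125.0² = 312 × 15630 = 4878000 N/m.

4880000 N/m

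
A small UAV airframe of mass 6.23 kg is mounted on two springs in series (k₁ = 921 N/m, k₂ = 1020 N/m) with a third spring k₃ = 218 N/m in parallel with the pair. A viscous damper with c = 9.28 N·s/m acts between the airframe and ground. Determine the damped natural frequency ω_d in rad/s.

10.6 rad/s

Series pair: k_s = k₁k₂/(k₁+k₂) = (921)(1020)/(921 + 1020) = 484.0 N/m. In parallel with k₃: k_eq = 484.0 + 218 = 702.0 N/m.
ω_n = √(k_eq/m) = √(702.0/6.23) = 10.62 rad/s.
Critical damping c_c = 2√(k_eq·m) = 2√(702.0 × 6.23) = 132.3 N·s/m, so ζ = c/c_c = 9.28/132.3 = 0.07016.
ω_d = ω_n√(1 − ζ²) = 10.62 × √(1 − 0.00492) = 10.59 rad/s.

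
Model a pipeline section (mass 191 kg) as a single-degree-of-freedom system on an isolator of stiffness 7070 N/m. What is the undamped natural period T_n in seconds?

1.03 s

ω_n = √(k/m) = √(7070/191) = √37.02 = 6.084 rad/s.
T_n = 2π/ω_n = 6.283/6.084 = 1.033 s.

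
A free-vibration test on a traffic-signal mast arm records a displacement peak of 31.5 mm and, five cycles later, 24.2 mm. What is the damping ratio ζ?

Logarithmic decrement δ = (1/n)·ln(x₀/x_n) = (1/5)·ln(31.5/24.2) = (1/5)·ln(1.302) = 0.05273.
ζ = δ/√(4π² + δ²) = 0.05273/√(39.48 + 0.00278) = 0.05273/6.283 = 0.008391.

0.00839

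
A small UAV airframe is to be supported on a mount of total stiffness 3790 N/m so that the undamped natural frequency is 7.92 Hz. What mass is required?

ω_n = 2πf_n = 2π × 7.92 = 49.76 rad/s.
m = k/ω_n² = 3790/49.76² = 3790/2476 = 1.530 kg.

1.53 kg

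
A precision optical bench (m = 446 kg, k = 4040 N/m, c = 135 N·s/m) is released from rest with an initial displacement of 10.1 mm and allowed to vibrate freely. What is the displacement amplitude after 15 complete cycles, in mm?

0.0878 mm

ζ = c/(2√(km)) = 135/(2√(4040 × 446)) = 135/2685 = 0.05029.
Logarithmic decrement δ = 2πζ/√(1 − ζ²) = 2π × 0.05029/√(1 − 0.00253) = 0.3164.
After n cycles, x_n/x₀ = e^(−nδ), so x_15 = 10.1 × e^(−15 × 0.3164) = 10.1 × 0.008692 = 0.08779 mm.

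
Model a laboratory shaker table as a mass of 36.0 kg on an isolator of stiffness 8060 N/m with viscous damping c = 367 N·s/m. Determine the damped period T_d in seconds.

0.447 s

ω_n = √(k/m) = √(8060/36.0) = 14.96 rad/s.
Critical damping c_c = 2√(k·m) = 2√(8060 × 36.0) = 1077 N·s/m, so ζ = c/c_c = 367/1077 = 0.3407.
ω_d = ω_n√(1 − ζ²) = 14.96 × √(1 − 0.116) = 14.07 rad/s.
T_d = 2π/ω_d = 0.4466 s.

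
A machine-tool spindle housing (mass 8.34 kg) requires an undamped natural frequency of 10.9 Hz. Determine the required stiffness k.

39100 N/m

ω_n = 2πf_n = 2π × 10.9 = 68.49 rad/s.
k = m·ω_n² = 8.34 × 68.49² = 8.34 × 4690 = 39120 N/m.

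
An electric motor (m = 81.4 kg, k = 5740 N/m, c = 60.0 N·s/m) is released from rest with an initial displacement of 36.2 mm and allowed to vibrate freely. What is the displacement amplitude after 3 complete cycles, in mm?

ζ = c/(2√(km)) = 60.0/(2√(5740 × 81.4)) = 60.0/1367 = 0.04389.
Logarithmic decrement δ = 2πζ/√(1 − ζ²) = 2π × 0.04389/√(1 − 0.00193) = 0.2760.
After n cycles, x_n/x₀ = e^(−nδ), so x_3 = 36.2 × e^(−3 × 0.2760) = 36.2 × 0.4369 = 15.82 mm.

15.8 mm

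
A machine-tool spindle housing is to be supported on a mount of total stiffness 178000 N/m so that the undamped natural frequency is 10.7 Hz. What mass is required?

39.4 kg

ω_n = 2πf_n = 2π × 10.7 = 67.23 rad/s.
m = k/ω_n² = 178000/67.23² = 178000/4520 = 39.38 kg.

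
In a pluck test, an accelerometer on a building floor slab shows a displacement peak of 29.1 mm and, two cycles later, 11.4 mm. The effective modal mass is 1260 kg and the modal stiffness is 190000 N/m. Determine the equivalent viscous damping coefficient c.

2300 N·s/m

Logarithmic decrement δ = (1/n)·ln(x₀/x_n) = (1/2)·ln(29.1/11.4) = (1/2)·ln(2.553) = 0.4686.
ζ = δ/√(4π² + δ²) = 0.4686/√(39.48 + 0.220) = 0.4686/6.301 = 0.07437.
c = ζ · 2√(km) = 0.07437 × 2√(190000 × 1260) = 0.07437 × 30950 = 2301 N·s/m.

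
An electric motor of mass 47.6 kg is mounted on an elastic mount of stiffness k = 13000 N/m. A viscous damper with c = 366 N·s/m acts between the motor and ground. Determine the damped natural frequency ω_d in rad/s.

16.1 rad/s

ω_n = √(k/m) = √(13000/47.6) = 16.53 rad/s.
Critical damping c_c = 2√(k·m) = 2√(13000 × 47.6) = 1573 N·s/m, so ζ = c/c_c = 366/1573 = 0.2326.
ω_d = ω_n√(1 − ζ²) = 16.53 × √(1 − 0.0541) = 16.07 rad/s.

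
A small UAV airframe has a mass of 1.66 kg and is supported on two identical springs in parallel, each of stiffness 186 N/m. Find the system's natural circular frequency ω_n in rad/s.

15.0 rad/s

Parallel springs add: k_eq = 2 × 186 = 372.0 N/m.
ω_n = √(k_eq/m) = √(372.0/1.66) = √224.1 = 14.97 rad/s.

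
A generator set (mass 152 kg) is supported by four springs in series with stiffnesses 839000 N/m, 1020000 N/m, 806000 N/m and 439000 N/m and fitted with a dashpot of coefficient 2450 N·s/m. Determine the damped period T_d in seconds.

Series springs: 1/k_eq = 1/839000 + 1/1020000 + 1/806000 + 1/439000 = 5.691×10^-6, so k_eq = 175700 N/m.
ω_n = √(k_eq/m) = √(175700/152) = 34.00 rad/s.
Critical damping c_c = 2√(k_eq·m) = 2√(175700 × 152) = 10340 N·s/m, so ζ = c/c_c = 2450/10340 = 0.2370.
ω_d = ω_n√(1 − ζ²) = 34.00 × √(1 − 0.0562) = 33.03 rad/s.
T_d = 2π/ω_d = 0.1902 s.

0.190 s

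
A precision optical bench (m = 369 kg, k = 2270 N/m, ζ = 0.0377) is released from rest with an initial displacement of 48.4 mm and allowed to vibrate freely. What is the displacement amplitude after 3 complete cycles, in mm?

23.8 mm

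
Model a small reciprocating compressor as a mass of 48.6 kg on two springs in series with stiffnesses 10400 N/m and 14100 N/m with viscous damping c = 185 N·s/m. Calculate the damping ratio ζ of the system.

Series springs: 1/k_eq = 1/10400 + 1/14100 = 0.0001671, so k_eq = 5985 N/m.
ω_n = √(k_eq/m) = √(5985/48.6) = 11.10 rad/s.
Critical damping c_c = 2√(k_eq·m) = 2√(5985 × 48.6) = 1079 N·s/m, so ζ = c/c_c = 185/1079 = 0.1715.

0.172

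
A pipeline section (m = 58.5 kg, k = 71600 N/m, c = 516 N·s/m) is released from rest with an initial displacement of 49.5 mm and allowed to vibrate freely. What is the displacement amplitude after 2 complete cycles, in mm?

ζ = c/(2√(km)) = 516/(2√(71600 × 58.5)) = 516/4093 = 0.1261.
Logarithmic decrement δ = 2πζ/√(1 − ζ²) = 2π × 0.1261/√(1 − 0.0159) = 0.7984.
After n cycles, x_n/x₀ = e^(−nδ), so x_2 = 49.5 × e^(−2 × 0.7984) = 49.5 × 0.2025 = 10.03 mm.

10.0 mm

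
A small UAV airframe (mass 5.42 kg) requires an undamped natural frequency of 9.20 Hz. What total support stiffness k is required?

18100 N/m

ω_n = 2πf_n = 2π × 9.20 = 57.81 rad/s.
k = m·ω_n² = 5.42 × 57.81² = 5.42 × 3341 = 18110 N/m.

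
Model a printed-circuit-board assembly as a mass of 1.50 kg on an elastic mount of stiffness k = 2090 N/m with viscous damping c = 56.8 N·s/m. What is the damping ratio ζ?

0.507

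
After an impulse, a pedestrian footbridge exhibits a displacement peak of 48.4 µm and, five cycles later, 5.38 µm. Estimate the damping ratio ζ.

Logarithmic decrement δ = (1/n)·ln(x₀/x_n) = (1/5)·ln(48.4/5.38) = (1/5)·ln(8.996) = 0.4394.
ζ = δ/√(4π² + δ²) = 0.4394/√(39.48 + 0.193) = 0.4394/6.299 = 0.06976.

0.0698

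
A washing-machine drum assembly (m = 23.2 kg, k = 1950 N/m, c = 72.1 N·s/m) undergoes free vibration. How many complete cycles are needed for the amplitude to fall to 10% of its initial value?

3 cycles

ζ = c/(2√(km)) = 72.1/(2√(1950 × 23.2)) = 72.1/425.4 = 0.1695.
Logarithmic decrement δ = 2πζ/√(1 − ζ²) = 2π × 0.1695/√(1 − 0.0287) = 1.081.
x_n/x₀ = e^(−nδ) ≤ 0.1; take ln: n ≥ ln(1/0.1)/δ = 2.303/1.081 = 2.131.
So 3 complete cycles are required.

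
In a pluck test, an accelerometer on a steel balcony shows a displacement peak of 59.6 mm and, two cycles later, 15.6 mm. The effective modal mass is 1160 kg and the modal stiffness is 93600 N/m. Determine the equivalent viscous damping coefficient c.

Logarithmic decrement δ = (1/n)·ln(x₀/x_n) = (1/2)·ln(59.6/15.6) = (1/2)·ln(3.821) = 0.6702.
ζ = δ/√(4π² + δ²) = 0.6702/√(39.48 + 0.449) = 0.6702/6.319 = 0.1061.
c = ζ · 2√(km) = 0.1061 × 2√(93600 × 1160) = 0.1061 × 20840 = 2210 N·s/m.

2210 N·s/m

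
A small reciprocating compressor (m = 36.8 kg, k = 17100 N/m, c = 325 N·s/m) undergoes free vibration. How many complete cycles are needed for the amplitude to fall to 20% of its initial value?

2 cycles

ζ = c/(2√(km)) = 325/(2√(17100 × 36.8)) = 325/1587 = 0.2048.
Logarithmic decrement δ = 2πζ/√(1 − ζ²) = 2π × 0.2048/√(1 − 0.0420) = 1.315.
x_n/x₀ = e^(−nδ) ≤ 0.2; take ln: n ≥ ln(1/0.2)/δ = 1.609/1.315 = 1.224.
So 2 complete cycles are required.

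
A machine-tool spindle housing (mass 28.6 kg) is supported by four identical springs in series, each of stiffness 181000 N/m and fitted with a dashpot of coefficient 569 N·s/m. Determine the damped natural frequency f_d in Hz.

6.13 Hz

Series springs: 1/k_eq = 4/181000, so k_eq = 181000/4 = 45250 N/m.
ω_n = √(k_eq/m) = √(45250/28.6) = 39.78 rad/s.
Critical damping c_c = 2√(k_eq·m) = 2√(45250 × 28.6) = 2275 N·s/m, so ζ = c/c_c = 569/2275 = 0.2501.
ω_d = ω_n√(1 − ζ²) = 39.78 × √(1 − 0.0625) = 38.51 rad/s.
f_d = ω_d/(2π) = 6.129 Hz.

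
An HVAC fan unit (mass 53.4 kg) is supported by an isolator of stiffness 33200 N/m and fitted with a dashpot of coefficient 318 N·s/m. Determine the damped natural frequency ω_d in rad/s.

24.8 rad/s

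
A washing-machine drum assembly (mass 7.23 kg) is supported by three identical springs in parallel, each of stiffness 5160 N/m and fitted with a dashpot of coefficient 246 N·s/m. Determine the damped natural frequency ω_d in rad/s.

43.0 rad/s

Parallel springs add: k_eq = 3 × 5160 = 15480 N/m.
ω_n = √(k_eq/m) = √(15480/7.23) = 46.27 rad/s.
Critical damping c_c = 2√(k_eq·m) = 2√(15480 × 7.23) = 669.1 N·s/m, so ζ = c/c_c = 246/669.1 = 0.3677.
ω_d = ω_n√(1 − ζ²) = 46.27 × √(1 − 0.135) = 43.03 rad/s.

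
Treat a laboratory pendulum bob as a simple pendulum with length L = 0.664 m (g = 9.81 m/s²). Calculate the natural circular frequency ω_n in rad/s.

For a simple pendulum ω_n = √(g/L) = √(9.81/0.664) = √14.77 = 3.844 rad/s.

3.84 rad/s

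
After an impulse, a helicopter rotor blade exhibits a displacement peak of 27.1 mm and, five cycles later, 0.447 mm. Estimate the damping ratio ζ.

0.130

Logarithmic decrement δ = (1/n)·ln(x₀/x_n) = (1/5)·ln(27.1/0.447) = (1/5)·ln(60.63) = 0.8209.
ζ = δ/√(4π² + δ²) = 0.8209/√(39.48 + 0.674) = 0.8209/6.337 = 0.1296.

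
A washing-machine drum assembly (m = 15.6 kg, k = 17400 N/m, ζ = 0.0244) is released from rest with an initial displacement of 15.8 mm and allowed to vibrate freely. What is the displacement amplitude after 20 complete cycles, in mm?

0.736 mm

Logarithmic decrement δ = 2πζ/√(1 − ζ²) = 2π × 0.02440/√(1 − 0.000595) = 0.1534.
After n cycles, x_n/x₀ = e^(−nδ), so x_20 = 15.8 × e^(−20 × 0.1534) = 15.8 × 0.04656 = 0.7356 mm.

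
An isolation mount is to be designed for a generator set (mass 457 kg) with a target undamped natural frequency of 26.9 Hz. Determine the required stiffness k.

ω_n = 2πf_n = 2π × 26.9 = 169.0 rad/s.
k = m·ω_n² = 457 × 169.0² = 457 × 28570 = 13060000 N/m.

13100000 N/m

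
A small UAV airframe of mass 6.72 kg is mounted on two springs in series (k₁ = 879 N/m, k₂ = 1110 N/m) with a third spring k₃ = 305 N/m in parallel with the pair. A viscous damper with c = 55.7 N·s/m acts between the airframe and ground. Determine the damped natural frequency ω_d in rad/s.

10.1 rad/s

Series pair: k_s = k₁k₂/(k₁+k₂) = (879)(1110)/(879 + 1110) = 490.5 N/m. In parallel with k₃: k_eq = 490.5 + 305 = 795.5 N/m.
ω_n = √(k_eq/m) = √(795.5/6.72) = 10.88 rad/s.
Critical damping c_c = 2√(k_eq·m) = 2√(795.5 × 6.72) = 146.2 N·s/m, so ζ = c/c_c = 55.7/146.2 = 0.3809.
ω_d = ω_n√(1 − ζ²) = 10.88 × √(1 − 0.145) = 10.06 rad/s.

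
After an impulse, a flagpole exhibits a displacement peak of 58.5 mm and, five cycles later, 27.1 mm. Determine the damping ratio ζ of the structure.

Logarithmic decrement δ = (1/n)·ln(x₀/x_n) = (1/5)·ln(58.5/27.1) = (1/5)·ln(2.159) = 0.1539.
ζ = δ/√(4π² + δ²) = 0.1539/√(39.48 + 0.0237) = 0.1539/6.285 = 0.02449.

0.0245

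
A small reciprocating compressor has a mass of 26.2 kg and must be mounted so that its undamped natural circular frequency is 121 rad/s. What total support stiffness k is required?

384000 N/m

k = m·ω_n² = 26.2 × 121.0² = 26.2 × 14640 = 383600 N/m.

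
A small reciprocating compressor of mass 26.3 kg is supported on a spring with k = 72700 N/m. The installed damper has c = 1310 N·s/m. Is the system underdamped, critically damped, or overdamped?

underdamped

c_c = 2√(k·m) = 2766 N·s/m; ζ = c/c_c = 1310/2766 = 0.474.
Since ζ < 1 the system is underdamped.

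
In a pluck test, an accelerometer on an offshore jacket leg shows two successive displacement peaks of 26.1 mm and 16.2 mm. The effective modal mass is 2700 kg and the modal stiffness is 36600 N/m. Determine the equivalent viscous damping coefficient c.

Logarithmic decrement δ = (1/n)·ln(x₀/x_n) = (1/1)·ln(26.1/16.2) = (1/1)·ln(1.611) = 0.4769.
ζ = δ/√(4π² + δ²) = 0.4769/√(39.48 + 0.227) = 0.4769/6.301 = 0.07569.
c = ζ · 2√(km) = 0.07569 × 2√(36600 × 2700) = 0.07569 × 19880 = 1505 N·s/m.

1500 N·s/m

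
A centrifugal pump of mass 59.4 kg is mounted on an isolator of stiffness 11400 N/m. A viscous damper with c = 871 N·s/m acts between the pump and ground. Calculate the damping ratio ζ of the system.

0.529

ω_n = √(k/m) = √(11400/59.4) = 13.85 rad/s.
Critical damping c_c = 2√(k·m) = 2√(11400 × 59.4) = 1646 N·s/m, so ζ = c/c_c = 871/1646 = 0.5292.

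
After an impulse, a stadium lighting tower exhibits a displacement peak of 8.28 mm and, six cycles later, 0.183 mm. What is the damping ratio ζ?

0.101

Logarithmic decrement δ = (1/n)·ln(x₀/x_n) = (1/6)·ln(8.28/0.183) = (1/6)·ln(45.25) = 0.6354.
ζ = δ/√(4π² + δ²) = 0.6354/√(39.48 + 0.404) = 0.6354/6.315 = 0.1006.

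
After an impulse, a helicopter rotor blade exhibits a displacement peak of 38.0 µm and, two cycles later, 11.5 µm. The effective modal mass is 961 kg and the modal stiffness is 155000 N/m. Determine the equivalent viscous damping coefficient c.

2310 N·s/m

Logarithmic decrement δ = (1/n)·ln(x₀/x_n) = (1/2)·ln(38.0/11.5) = (1/2)·ln(3.304) = 0.5976.
ζ = δ/√(4π² + δ²) = 0.5976/√(39.48 + 0.357) = 0.5976/6.312 = 0.09469.
c = ζ · 2√(km) = 0.09469 × 2√(155000 × 961) = 0.09469 × 24410 = 2311 N·s/m.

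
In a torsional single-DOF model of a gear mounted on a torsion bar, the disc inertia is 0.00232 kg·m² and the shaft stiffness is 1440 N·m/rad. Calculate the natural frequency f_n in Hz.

ω_n = √(k_t/J) = √(1440/0.00232) = √620700 = 787.8 rad/s.
f_n = ω_n/(2π) = 787.8/6.283 = 125.4 Hz.

125 Hz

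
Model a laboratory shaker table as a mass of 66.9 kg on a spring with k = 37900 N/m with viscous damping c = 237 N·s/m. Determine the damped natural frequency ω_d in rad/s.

ω_n = √(k/m) = √(37900/66.9) = 23.80 rad/s.
Critical damping c_c = 2√(k·m) = 2√(37900 × 66.9) = 3185 N·s/m, so ζ = c/c_c = 237/3185 = 0.07442.
ω_d = ω_n√(1 − ζ²) = 23.80 × √(1 − 0.00554) = 23.74 rad/s.

23.7 rad/s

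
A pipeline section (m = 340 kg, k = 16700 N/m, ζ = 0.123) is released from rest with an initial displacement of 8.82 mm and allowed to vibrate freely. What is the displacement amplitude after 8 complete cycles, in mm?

Logarithmic decrement δ = 2πζ/√(1 − ζ²) = 2π × 0.1230/√(1 − 0.0151) = 0.7787.
After n cycles, x_n/x₀ = e^(−nδ), so x_8 = 8.82 × e^(−8 × 0.7787) = 8.82 × 0.001970 = 0.01737 mm.

0.0174 mm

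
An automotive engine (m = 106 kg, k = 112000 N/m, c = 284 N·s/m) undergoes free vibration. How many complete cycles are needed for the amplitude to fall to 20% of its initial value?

7 cycles

ζ = c/(2√(km)) = 284/(2√(112000 × 106)) = 284/6891 = 0.04121.
Logarithmic decrement δ = 2πζ/√(1 − ζ²) = 2π × 0.04121/√(1 − 0.00170) = 0.2592.
x_n/x₀ = e^(−nδ) ≤ 0.2; take ln: n ≥ ln(1/0.2)/δ = 1.609/0.2592 = 6.210.
So 7 complete cycles are required.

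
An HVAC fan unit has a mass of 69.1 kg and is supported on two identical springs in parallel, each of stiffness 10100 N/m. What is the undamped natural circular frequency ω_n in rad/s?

17.1 rad/s

Parallel springs add: k_eq = 2 × 10100 = 20200 N/m.
ω_n = √(k_eq/m) = √(20200/69.1) = √292.3 = 17.10 rad/s.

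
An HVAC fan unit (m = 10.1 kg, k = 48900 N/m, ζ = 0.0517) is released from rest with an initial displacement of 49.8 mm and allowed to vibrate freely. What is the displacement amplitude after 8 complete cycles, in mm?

3.69 mm

Logarithmic decrement δ = 2πζ/√(1 − ζ²) = 2π × 0.05170/√(1 − 0.00267) = 0.3253.
After n cycles, x_n/x₀ = e^(−nδ), so x_8 = 49.8 × e^(−8 × 0.3253) = 49.8 × 0.07411 = 3.691 mm.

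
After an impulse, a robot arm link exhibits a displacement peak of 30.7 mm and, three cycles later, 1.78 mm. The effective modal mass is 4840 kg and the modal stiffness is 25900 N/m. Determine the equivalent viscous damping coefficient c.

Logarithmic decrement δ = (1/n)·ln(x₀/x_n) = (1/3)·ln(30.7/1.78) = (1/3)·ln(17.25) = 0.9492.
ζ = δ/√(4π² + δ²) = 0.9492/√(39.48 + 0.901) = 0.9492/6.354 = 0.1494.
c = ζ · 2√(km) = 0.1494 × 2√(25900 × 4840) = 0.1494 × 22390 = 3345 N·s/m.

3340 N·s/m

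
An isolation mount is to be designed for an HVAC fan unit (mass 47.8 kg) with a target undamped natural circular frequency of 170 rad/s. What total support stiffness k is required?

1380000 N/m

k = m·ω_n² = 47.8 × 170.0² = 47.8 × 28900 = 1381000 N/m.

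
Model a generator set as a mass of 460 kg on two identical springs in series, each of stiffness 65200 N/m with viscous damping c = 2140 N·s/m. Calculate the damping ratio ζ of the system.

0.276

Series springs: 1/k_eq = 2/65200, so k_eq = 65200/2 = 32600 N/m.
ω_n = √(k_eq/m) = √(32600/460) = 8.418 rad/s.
Critical damping c_c = 2√(k_eq·m) = 2√(32600 × 460) = 7745 N·s/m, so ζ = c/c_c = 2140/7745 = 0.2763.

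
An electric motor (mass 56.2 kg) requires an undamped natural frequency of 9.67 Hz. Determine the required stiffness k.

207000 N/m

ω_n = 2πf_n = 2π × 9.67 = 60.76 rad/s.
k = m·ω_n² = 56.2 × 60.76² = 56.2 × 3692 = 207500 N/m.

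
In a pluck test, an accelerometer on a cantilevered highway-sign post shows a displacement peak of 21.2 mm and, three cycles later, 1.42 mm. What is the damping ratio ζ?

0.142

Logarithmic decrement δ = (1/n)·ln(x₀/x_n) = (1/3)·ln(21.2/1.42) = (1/3)·ln(14.93) = 0.9011.
ζ = δ/√(4π² + δ²) = 0.9011/√(39.48 + 0.812) = 0.9011/6.347 = 0.1420.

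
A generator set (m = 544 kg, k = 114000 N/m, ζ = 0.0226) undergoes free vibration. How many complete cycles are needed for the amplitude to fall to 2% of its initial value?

Logarithmic decrement δ = 2πζ/√(1 − ζ²) = 2π × 0.02260/√(1 − 0.000511) = 0.1420.
x_n/x₀ = e^(−nδ) ≤ 0.02; take ln: n ≥ ln(1/0.02)/δ = 3.912/0.1420 = 27.54.
So 28 complete cycles are required.

28 cycles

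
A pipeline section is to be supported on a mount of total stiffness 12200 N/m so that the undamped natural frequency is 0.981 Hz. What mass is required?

ω_n = 2πf_n = 2π × 0.981 = 6.164 rad/s.
m = k/ω_n² = 12200/6.164² = 12200/37.99 = 321.1 kg.

321 kg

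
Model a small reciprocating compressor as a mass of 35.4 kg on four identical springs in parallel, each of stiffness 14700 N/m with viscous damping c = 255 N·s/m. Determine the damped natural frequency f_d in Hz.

6.46 Hz

Parallel springs add: k_eq = 4 × 14700 = 58800 N/m.
ω_n = √(k_eq/m) = √(58800/35.4) = 40.76 rad/s.
Critical damping c_c = 2√(k_eq·m) = 2√(58800 × 35.4) = 2885 N·s/m, so ζ = c/c_c = 255/2885 = 0.08837.
ω_d = ω_n√(1 − ζ²) = 40.76 × √(1 − 0.00781) = 40.60 rad/s.
f_d = ω_d/(2π) = 6.461 Hz.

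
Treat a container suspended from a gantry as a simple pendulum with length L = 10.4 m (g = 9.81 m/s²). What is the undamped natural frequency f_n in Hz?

For a simple pendulum ω_n = √(g/L) = √(9.81/10.4) = √0.9433 = 0.9712 rad/s.
f_n = ω_n/(2π) = 0.9712/6.283 = 0.1546 Hz.

0.155 Hz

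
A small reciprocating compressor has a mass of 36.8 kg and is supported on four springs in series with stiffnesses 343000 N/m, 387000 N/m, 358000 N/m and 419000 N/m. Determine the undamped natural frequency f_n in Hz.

Series springs: 1/k_eq = 1/343000 + 1/387000 + 1/358000 + 1/419000 = 1.068×10^-5, so k_eq = 93640 N/m.
ω_n = √(k_eq/m) = √(93640/36.8) = √2545 = 50.44 rad/s.
f_n = ω_n/(2π) = 50.44/6.283 = 8.028 Hz.

8.03 Hz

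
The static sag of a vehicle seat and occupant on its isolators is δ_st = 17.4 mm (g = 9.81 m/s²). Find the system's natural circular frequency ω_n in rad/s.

23.7 rad/s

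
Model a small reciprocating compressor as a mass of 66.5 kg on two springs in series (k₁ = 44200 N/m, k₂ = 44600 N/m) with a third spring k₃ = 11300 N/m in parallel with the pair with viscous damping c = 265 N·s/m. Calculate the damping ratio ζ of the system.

0.0888

Series pair: k_s = k₁k₂/(k₁+k₂) = (44200)(44600)/(44200 + 44600) = 22200 N/m. In parallel with k₃: k_eq = 22200 + 11300 = 33500 N/m.
ω_n = √(k_eq/m) = √(33500/66.5) = 22.44 rad/s.
Critical damping c_c = 2√(k_eq·m) = 2√(33500 × 66.5) = 2985 N·s/m, so ζ = c/c_c = 265/2985 = 0.08877.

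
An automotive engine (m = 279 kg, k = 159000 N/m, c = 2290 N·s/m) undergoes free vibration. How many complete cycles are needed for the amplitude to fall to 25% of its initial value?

2 cycles

ζ = c/(2√(km)) = 2290/(2√(159000 × 279)) = 2290/13320 = 0.1719.
Logarithmic decrement δ = 2πζ/√(1 − ζ²) = 2π × 0.1719/√(1 − 0.0296) = 1.096.
x_n/x₀ = e^(−nδ) ≤ 0.25; take ln: n ≥ ln(1/0.25)/δ = 1.386/1.096 = 1.264.
So 2 complete cycles are required.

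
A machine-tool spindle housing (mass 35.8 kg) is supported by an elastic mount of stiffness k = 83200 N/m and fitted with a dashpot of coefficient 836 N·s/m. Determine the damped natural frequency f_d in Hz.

ω_n = √(k/m) = √(83200/35.8) = 48.21 rad/s.
Critical damping c_c = 2√(k·m) = 2√(83200 × 35.8) = 3452 N·s/m, so ζ = c/c_c = 836/3452 = 0.2422.
ω_d = ω_n√(1 − ζ²) = 48.21 × √(1 − 0.0587) = 46.77 rad/s.
f_d = ω_d/(2π) = 7.444 Hz.

7.44 Hz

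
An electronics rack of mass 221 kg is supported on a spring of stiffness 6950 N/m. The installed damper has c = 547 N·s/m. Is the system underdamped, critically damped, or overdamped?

underdamped

c_c = 2√(k·m) = 2479 N·s/m; ζ = c/c_c = 547/2479 = 0.221.
Since ζ < 1 the system is underdamped.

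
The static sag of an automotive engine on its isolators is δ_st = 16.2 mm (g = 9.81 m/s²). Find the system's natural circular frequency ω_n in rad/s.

24.6 rad/s

ω_n = √(g/δ_st) = √(9.81/0.0162) = √605.6 = 24.61 rad/s.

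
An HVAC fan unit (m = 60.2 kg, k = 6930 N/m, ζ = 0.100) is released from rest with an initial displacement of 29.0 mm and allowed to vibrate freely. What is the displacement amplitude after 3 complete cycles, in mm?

Logarithmic decrement δ = 2πζ/√(1 − ζ²) = 2π × 0.1000/√(1 − 0.0100) = 0.6315.
After n cycles, x_n/x₀ = e^(−nδ), so x_3 = 29.0 × e^(−3 × 0.6315) = 29.0 × 0.1504 = 4.362 mm.

4.36 mm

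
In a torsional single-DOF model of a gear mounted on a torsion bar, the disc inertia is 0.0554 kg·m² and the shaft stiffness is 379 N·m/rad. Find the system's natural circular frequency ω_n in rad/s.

ω_n = √(k_t/J) = √(379/0.0554) = √6841 = 82.71 rad/s.

82.7 rad/s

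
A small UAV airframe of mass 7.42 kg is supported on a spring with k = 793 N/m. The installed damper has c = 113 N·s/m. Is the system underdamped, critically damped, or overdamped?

underdamped

c_c = 2√(k·m) = 153.4 N·s/m; ζ = c/c_c = 113/153.4 = 0.737.
Since ζ < 1 the system is underdamped.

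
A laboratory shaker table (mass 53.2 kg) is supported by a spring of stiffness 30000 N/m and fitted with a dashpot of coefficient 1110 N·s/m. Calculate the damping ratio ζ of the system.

ω_n = √(k/m) = √(30000/53.2) = 23.75 rad/s.
Critical damping c_c = 2√(k·m) = 2√(30000 × 53.2) = 2527 N·s/m, so ζ = c/c_c = 1110/2527 = 0.4393.

0.439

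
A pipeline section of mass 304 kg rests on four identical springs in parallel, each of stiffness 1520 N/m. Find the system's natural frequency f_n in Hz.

0.712 Hz

Parallel springs add: k_eq = 4 × 1520 = 6080 N/m.
ω_n = √(k_eq/m) = √(6080/304) = √20.00 = 4.472 rad/s.
f_n = ω_n/(2π) = 4.472/6.283 = 0.7118 Hz.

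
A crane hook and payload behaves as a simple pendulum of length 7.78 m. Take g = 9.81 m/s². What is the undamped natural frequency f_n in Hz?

For a simple pendulum ω_n = √(g/L) = √(9.81/7.78) = √1.261 = 1.123 rad/s.
f_n = ω_n/(2π) = 1.123/6.283 = 0.1787 Hz.

0.179 Hz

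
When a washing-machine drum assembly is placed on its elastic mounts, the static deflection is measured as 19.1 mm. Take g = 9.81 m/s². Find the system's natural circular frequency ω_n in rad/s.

ω_n = √(g/δ_st) = √(9.81/0.0191) = √513.6 = 22.66 rad/s.

22.7 rad/s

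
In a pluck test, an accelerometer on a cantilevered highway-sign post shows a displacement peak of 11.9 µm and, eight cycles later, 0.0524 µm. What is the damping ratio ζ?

0.107

Logarithmic decrement δ = (1/n)·ln(x₀/x_n) = (1/8)·ln(11.9/0.0524) = (1/8)·ln(227.1) = 0.6782.
ζ = δ/√(4π² + δ²) = 0.6782/√(39.48 + 0.460) = 0.6782/6.320 = 0.1073.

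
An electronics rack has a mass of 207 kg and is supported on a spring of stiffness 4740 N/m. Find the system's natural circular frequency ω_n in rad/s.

4.79 rad/s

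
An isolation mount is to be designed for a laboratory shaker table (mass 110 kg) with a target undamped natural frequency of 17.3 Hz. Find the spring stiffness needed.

ω_n = 2πf_n = 2π × 17.3 = 108.7 rad/s.
k = m·ω_n² = 110 × 108.7² = 110 × 11820 = 1300000 N/m.

1300000 N/m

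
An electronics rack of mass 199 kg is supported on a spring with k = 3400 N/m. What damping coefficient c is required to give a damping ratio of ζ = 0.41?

674 N·s/m

c_c = 2√(k·m) = 2√(3400 × 199) = 1645 N·s/m.
c = ζ·c_c = 0.41 × 1645 = 674.5 N·s/m.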